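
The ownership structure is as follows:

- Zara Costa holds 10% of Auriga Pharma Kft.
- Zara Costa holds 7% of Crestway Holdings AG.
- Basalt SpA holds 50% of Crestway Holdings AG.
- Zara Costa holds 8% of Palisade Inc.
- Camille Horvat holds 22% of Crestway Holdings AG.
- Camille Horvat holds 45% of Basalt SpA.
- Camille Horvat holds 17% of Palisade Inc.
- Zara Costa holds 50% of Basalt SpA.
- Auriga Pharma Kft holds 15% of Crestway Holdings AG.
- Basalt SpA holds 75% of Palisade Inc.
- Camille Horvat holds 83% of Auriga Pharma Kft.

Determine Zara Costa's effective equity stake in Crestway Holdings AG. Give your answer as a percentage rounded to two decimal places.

33.50%

Zara reaches Crestway along 3 paths.
Via Auriga: 10% × 15% = 1.5%.
Via Basalt: 50% × 50% = 25%.
Direct stake: 7% = 7%.
Total: 1.5% + 25% + 7% = 33.5%.
Rounded: 33.50%.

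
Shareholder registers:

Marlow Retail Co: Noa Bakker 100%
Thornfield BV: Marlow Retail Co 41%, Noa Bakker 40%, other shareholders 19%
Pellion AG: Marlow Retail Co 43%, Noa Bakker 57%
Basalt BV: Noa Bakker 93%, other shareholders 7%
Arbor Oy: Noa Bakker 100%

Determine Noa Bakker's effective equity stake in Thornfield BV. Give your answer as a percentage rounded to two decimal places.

Noa reaches Thornfield along 2 paths.
Via Marlow: 100% × 41% = 41%.
Direct stake: 40% = 40%.
Total: 41% + 40% = 81%.
Rounded: 81.00%.

81.00%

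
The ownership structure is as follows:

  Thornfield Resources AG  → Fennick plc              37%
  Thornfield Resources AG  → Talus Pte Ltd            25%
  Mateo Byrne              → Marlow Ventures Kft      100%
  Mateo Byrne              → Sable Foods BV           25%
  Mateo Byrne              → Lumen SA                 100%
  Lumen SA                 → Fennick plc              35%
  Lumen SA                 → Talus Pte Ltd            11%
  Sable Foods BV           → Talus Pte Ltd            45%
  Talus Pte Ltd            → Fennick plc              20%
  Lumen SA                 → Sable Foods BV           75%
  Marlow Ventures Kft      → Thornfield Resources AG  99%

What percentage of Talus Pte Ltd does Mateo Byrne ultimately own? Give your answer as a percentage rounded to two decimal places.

Mateo reaches Talus along 4 paths.
Via Marlow → Thornfield: 100% × 99% × 25% = 24.75%.
Via Sable: 25% × 45% = 11.25%.
Via Lumen → Sable: 100% × 75% × 45% = 33.75%.
Via Lumen: 100% × 11% = 11%.
Total: 24.75% + 11.25% + 33.75% + 11% = 80.75%.

80.75%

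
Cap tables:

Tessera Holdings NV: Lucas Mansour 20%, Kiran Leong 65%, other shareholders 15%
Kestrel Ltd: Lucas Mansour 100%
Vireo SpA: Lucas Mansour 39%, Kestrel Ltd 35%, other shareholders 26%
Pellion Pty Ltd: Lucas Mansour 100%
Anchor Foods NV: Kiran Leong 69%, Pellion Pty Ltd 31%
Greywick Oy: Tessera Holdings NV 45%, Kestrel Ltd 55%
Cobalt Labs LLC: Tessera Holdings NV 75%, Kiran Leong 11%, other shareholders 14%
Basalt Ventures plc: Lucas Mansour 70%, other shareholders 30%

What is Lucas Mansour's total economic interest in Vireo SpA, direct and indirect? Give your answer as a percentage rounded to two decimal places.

Lucas reaches Vireo along 2 paths.
Direct stake: 39% = 39%.
Via Kestrel: 100% × 35% = 35%.
Total: 39% + 35% = 74%.
Rounded: 74.00%.

74.00%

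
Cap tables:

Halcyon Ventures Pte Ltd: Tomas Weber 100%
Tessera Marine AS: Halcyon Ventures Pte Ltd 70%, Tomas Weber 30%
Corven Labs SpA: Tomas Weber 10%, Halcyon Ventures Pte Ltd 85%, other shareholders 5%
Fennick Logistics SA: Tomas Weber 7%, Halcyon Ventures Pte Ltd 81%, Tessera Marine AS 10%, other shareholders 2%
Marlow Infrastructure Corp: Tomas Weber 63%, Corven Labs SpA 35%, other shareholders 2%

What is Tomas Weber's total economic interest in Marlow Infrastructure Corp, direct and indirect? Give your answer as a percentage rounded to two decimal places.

Tomas reaches Marlow along 3 paths.
Direct stake: 63% = 63%.
Via Corven: 10% × 35% = 3.5%.
Via Halcyon → Corven: 100% × 85% × 35% = 29.75%.
Total: 63% + 3.5% + 29.75% = 96.25%.

96.25%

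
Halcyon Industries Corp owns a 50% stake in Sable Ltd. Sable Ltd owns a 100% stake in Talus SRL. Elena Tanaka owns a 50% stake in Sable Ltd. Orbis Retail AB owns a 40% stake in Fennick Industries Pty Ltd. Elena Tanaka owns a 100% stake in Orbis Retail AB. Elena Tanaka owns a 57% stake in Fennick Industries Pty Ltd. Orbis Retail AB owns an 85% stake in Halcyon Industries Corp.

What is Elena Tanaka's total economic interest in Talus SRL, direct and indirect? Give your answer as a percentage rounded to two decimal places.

Elena reaches Talus along 2 paths.
Via Orbis → Halcyon → Sable: 100% × 85% × 50% × 100% = 42.5%.
Via Sable: 50% × 100% = 50%.
Total: 42.5% + 50% = 92.5%.
Rounded: 92.50%.

92.50%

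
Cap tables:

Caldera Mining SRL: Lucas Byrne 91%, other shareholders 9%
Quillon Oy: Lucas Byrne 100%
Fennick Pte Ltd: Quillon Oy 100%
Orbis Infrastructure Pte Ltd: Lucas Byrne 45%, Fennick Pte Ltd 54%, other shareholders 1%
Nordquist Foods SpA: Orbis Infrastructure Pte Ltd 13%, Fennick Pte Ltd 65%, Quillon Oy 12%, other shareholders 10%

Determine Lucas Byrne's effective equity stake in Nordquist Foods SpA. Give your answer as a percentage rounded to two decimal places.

89.87%

Lucas reaches Nordquist along 4 paths.
Via Orbis: 45% × 13% = 5.85%.
Via Quillon → Fennick → Orbis: 100% × 100% × 54% × 13% = 7.02%.
Via Quillon → Fennick: 100% × 100% × 65% = 65%.
Via Quillon: 100% × 12% = 12%.
Total: 5.85% + 7.02% + 65% + 12% = 89.87%.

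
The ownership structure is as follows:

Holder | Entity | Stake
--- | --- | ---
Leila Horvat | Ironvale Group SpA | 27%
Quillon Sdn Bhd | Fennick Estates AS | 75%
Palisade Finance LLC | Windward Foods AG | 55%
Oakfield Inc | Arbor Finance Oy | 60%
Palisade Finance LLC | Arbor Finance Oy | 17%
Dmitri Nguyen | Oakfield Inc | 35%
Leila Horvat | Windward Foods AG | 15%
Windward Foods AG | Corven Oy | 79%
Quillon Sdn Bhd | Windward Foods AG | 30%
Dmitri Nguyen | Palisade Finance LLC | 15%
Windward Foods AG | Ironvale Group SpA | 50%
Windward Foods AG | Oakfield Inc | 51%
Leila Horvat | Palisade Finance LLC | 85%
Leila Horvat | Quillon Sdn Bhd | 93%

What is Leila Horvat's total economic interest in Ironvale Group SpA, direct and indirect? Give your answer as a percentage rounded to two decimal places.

71.83%

Leila reaches Ironvale along 4 paths.
Direct stake: 27% = 27%.
Via Palisade → Windward: 85% × 55% × 50% = 23.375%.
Via Quillon → Windward: 93% × 30% × 50% = 13.95%.
Via Windward: 15% × 50% = 7.5%.
Total: 27% + 23.375% + 13.95% + 7.5% = 71.825%.
Rounded: 71.83%.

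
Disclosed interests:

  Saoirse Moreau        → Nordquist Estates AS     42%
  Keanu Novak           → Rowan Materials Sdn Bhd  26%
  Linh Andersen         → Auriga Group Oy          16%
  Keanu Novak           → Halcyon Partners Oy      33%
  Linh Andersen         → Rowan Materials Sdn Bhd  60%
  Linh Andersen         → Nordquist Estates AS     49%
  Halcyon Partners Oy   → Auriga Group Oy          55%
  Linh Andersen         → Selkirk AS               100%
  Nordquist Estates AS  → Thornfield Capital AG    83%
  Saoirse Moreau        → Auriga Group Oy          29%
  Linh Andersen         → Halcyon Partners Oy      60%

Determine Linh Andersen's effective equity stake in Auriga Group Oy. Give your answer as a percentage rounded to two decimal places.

Linh reaches Auriga along 2 paths.
Via Halcyon: 60% × 55% = 33%.
Direct stake: 16% = 16%.
Total: 33% + 16% = 49%.
Rounded: 49.00%.

49.00%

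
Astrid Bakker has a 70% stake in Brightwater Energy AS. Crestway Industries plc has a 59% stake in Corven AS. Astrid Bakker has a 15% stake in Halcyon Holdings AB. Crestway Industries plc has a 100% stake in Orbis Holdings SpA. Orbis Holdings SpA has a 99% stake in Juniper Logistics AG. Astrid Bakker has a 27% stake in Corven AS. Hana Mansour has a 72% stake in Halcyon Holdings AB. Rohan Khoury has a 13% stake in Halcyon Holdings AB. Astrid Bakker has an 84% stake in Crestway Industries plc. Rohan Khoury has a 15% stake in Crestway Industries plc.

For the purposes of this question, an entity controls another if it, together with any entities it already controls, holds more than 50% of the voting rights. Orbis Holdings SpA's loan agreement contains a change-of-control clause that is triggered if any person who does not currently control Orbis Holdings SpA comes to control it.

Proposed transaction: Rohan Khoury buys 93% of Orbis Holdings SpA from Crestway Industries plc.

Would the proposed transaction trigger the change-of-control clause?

Yes

The purchase adds only to Rohan's holdings (Crestway's stake shrinks), so Rohan is the only person who could newly come to control Orbis.
Rohan's largest direct stake is 15% in Crestway, which does not meet the threshold, so Rohan controls no company.
Neither Rohan nor any entity Rohan controls holds any voting interest in Orbis.
So before the transaction, Rohan does not control Orbis.
After the purchase, Rohan holds 93% of Orbis directly, and Crestway's stake falls to 7%.
Rohan holds 93% of Orbis, so Rohan controls Orbis.
Rohan did not control Orbis before and does after, so the clause is triggered.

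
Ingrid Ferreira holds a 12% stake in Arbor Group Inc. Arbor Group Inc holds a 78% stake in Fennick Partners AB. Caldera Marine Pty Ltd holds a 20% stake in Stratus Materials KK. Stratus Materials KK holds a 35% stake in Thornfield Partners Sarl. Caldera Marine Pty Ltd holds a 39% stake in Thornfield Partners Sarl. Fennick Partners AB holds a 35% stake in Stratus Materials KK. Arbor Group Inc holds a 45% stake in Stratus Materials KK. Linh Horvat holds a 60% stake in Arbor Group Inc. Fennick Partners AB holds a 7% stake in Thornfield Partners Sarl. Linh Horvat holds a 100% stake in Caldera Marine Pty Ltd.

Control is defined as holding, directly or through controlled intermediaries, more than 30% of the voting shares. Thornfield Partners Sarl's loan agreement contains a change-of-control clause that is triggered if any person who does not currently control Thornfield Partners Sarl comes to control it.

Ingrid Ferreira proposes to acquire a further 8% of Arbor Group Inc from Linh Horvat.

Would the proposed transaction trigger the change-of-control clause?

The purchase adds only to Ingrid's holdings (Linh's stake shrinks), so Ingrid is the only person who could newly come to control Thornfield.
Ingrid's largest direct stake is 12% in Arbor, which does not meet the threshold, so Ingrid controls no company.
Neither Ingrid nor any entity Ingrid controls holds any voting interest in Thornfield.
So before the transaction, Ingrid does not control Thornfield.
After the purchase, Ingrid's direct stake in Arbor rises to 12% + 8% = 20%, and Linh's stake falls to 52%.
Ingrid's side now holds 20% of Arbor, not > 30%, so Ingrid still does not control Arbor.
After the transaction, neither Ingrid nor any entity Ingrid controls holds a voting interest in Thornfield, so Ingrid still does not control it.
No new person acquires control, so the clause is not triggered.

No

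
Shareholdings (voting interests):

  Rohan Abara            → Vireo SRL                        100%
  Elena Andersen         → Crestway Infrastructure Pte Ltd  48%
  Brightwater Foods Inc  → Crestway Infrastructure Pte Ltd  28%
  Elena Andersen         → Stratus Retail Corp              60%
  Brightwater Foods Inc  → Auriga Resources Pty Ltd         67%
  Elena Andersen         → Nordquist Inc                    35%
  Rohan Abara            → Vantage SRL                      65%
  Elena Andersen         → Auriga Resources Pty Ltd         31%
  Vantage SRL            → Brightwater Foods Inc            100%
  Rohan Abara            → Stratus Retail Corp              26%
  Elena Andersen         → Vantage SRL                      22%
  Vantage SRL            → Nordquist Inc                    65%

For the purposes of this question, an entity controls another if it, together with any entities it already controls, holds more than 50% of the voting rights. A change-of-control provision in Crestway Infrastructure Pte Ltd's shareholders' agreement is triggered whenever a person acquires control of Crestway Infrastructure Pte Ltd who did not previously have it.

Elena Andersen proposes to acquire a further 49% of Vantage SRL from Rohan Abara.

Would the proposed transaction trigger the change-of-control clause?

The purchase adds only to Elena's holdings (Rohan's stake shrinks), so Elena is the only person who could newly come to control Crestway.
Elena holds 60% of Stratus, so Elena controls Stratus.
In Crestway, Elena's side holds only 48%, not > 50%.
So before the transaction, Elena does not control Crestway.
After the purchase, Elena's direct stake in Vantage rises to 22% + 49% = 71%, and Rohan's stake falls to 16%.
Elena holds 71% of Vantage, so Elena controls Vantage.
Vantage holds 100% of Brightwater, so Elena controls Brightwater.
Elena and Brightwater together hold 48% + 28% = 76% of Crestway, so Elena controls Crestway.
Elena did not control Crestway before and does after, so the clause is triggered.

Yes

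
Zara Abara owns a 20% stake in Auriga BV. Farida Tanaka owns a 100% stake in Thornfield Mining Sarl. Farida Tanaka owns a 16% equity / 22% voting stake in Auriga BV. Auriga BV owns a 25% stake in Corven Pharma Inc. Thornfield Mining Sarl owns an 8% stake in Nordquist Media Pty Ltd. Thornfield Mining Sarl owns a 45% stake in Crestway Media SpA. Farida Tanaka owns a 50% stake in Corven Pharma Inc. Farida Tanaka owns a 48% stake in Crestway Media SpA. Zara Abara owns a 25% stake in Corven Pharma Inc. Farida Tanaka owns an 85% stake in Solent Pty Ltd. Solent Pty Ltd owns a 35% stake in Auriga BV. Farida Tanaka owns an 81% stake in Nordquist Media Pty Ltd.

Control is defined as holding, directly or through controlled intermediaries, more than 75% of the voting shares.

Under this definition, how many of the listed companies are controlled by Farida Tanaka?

4

Farida holds 85% of Solent, so Farida controls Solent.
Farida holds 100% of Thornfield, so Farida controls Thornfield.
Farida and Thornfield together hold 81% + 8% = 89% of Nordquist, so Farida controls Nordquist.
Farida and Thornfield together hold 48% + 45% = 93% of Crestway, so Farida controls Crestway.
No other company's threshold is met.
Farida controls 4 companies.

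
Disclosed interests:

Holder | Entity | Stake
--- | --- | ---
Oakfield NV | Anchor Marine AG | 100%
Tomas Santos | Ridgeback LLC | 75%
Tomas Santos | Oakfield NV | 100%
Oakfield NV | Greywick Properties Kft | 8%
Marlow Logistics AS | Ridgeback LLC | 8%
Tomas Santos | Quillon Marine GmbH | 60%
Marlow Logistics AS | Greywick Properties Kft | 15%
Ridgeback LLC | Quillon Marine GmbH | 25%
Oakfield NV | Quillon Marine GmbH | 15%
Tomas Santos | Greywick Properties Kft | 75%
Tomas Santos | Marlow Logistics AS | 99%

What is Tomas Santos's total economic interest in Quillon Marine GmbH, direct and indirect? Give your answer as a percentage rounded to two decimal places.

95.73%

Tomas reaches Quillon along 4 paths.
Via Ridgeback: 75% × 25% = 18.75%.
Via Marlow → Ridgeback: 99% × 8% × 25% = 1.98%.
Direct stake: 60% = 60%.
Via Oakfield: 100% × 15% = 15%.
Total: 18.75% + 1.98% + 60% + 15% = 95.73%.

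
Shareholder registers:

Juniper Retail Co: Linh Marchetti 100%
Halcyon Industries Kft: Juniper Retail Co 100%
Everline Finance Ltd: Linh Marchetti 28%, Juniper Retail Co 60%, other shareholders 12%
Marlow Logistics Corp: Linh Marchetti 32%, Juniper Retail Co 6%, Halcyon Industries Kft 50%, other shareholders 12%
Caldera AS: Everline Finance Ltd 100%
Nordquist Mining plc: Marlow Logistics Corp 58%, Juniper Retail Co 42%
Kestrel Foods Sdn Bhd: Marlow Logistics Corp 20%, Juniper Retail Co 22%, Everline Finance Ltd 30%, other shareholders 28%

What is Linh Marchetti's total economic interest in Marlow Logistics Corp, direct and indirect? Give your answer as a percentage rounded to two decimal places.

88.00%

Linh reaches Marlow along 3 paths.
Direct stake: 32% = 32%.
Via Juniper: 100% × 6% = 6%.
Via Juniper → Halcyon: 100% × 100% × 50% = 50%.
Total: 32% + 6% + 50% = 88%.
Rounded: 88.00%.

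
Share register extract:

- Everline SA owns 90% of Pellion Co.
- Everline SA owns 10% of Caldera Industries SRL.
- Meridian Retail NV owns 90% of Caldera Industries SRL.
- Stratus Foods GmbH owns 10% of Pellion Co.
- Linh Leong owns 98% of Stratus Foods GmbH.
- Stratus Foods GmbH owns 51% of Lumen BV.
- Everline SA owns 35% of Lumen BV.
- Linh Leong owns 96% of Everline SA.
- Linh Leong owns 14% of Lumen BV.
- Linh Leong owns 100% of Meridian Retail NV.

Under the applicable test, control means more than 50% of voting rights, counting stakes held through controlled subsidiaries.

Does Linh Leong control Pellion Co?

Yes

Linh holds 98% of Stratus, so Linh controls Stratus.
Linh holds 96% of Everline, so Linh controls Everline.
Stratus and Everline together hold 10% + 90% = 100% of Pellion, so Linh controls Pellion.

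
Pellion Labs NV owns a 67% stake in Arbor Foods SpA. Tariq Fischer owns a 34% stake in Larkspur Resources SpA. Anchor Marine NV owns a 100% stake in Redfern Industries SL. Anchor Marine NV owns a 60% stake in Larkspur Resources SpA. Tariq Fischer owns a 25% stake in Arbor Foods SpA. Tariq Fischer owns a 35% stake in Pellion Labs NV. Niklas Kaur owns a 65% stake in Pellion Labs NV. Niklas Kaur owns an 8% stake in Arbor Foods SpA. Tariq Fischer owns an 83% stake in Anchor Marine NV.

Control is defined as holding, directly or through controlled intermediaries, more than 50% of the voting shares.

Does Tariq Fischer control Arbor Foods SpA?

Tariq holds 83% of Anchor, so Tariq controls Anchor.
Tariq and Anchor together hold 34% + 60% = 94% of Larkspur, so Tariq controls Larkspur.
Anchor holds 100% of Redfern, so Tariq controls Redfern.
In Arbor, Tariq's side holds only 25%, not > 50%.
So Tariq does not control Arbor.

No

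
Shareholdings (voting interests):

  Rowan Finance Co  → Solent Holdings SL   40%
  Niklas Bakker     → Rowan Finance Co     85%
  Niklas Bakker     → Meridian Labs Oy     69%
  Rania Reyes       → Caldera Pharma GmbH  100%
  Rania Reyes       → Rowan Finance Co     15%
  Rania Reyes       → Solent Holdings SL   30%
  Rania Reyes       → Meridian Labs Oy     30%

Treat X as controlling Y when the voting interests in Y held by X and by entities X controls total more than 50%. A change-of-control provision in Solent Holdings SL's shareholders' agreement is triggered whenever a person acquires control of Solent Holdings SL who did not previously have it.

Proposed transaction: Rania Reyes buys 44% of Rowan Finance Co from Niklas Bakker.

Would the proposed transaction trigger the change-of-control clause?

Yes

The purchase adds only to Rania's holdings (Niklas's stake shrinks), so Rania is the only person who could newly come to control Solent.
Rania holds 100% of Caldera, so Rania controls Caldera.
In Solent, Rania's side holds only 30%, not > 50%.
So before the transaction, Rania does not control Solent.
After the purchase, Rania's direct stake in Rowan rises to 15% + 44% = 59%, and Niklas's stake falls to 41%.
Rania holds 59% of Rowan, so Rania controls Rowan.
Rowan and Rania together hold 40% + 30% = 70% of Solent, so Rania controls Solent.
Rania did not control Solent before and does after, so the clause is triggered.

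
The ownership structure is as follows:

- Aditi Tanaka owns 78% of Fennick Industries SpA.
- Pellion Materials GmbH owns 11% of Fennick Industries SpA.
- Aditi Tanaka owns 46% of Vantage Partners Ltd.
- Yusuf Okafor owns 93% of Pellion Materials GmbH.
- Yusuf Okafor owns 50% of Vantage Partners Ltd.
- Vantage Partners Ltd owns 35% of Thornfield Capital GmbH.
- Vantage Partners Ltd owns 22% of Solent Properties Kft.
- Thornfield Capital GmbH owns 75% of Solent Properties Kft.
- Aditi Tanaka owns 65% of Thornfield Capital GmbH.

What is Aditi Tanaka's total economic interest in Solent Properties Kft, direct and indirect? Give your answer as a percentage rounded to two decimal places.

70.95%

Aditi reaches Solent along 3 paths.
Via Vantage: 46% × 22% = 10.12%.
Via Thornfield: 65% × 75% = 48.75%.
Via Vantage → Thornfield: 46% × 35% × 75% = 12.075%.
Total: 10.12% + 48.75% + 12.075% = 70.945%.
Rounded: 70.95%.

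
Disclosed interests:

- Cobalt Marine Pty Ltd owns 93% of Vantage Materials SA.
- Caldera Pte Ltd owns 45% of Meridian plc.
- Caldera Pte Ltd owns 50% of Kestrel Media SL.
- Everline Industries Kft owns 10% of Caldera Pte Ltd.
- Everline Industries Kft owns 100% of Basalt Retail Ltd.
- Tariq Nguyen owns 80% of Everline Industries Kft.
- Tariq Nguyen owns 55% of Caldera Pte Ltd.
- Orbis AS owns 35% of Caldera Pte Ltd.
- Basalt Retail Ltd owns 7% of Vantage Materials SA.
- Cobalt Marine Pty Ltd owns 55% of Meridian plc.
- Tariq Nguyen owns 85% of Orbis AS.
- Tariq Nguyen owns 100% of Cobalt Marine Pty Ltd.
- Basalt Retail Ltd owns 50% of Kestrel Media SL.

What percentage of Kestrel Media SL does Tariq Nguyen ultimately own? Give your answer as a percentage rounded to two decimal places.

Tariq reaches Kestrel along 4 paths.
Via Orbis → Caldera: 85% × 35% × 50% = 14.875%.
Via Caldera: 55% × 50% = 27.5%.
Via Everline → Caldera: 80% × 10% × 50% = 4%.
Via Everline → Basalt: 80% × 100% × 50% = 40%.
Total: 14.875% + 27.5% + 4% + 40% = 86.375%.
Rounded: 86.38%.

86.38%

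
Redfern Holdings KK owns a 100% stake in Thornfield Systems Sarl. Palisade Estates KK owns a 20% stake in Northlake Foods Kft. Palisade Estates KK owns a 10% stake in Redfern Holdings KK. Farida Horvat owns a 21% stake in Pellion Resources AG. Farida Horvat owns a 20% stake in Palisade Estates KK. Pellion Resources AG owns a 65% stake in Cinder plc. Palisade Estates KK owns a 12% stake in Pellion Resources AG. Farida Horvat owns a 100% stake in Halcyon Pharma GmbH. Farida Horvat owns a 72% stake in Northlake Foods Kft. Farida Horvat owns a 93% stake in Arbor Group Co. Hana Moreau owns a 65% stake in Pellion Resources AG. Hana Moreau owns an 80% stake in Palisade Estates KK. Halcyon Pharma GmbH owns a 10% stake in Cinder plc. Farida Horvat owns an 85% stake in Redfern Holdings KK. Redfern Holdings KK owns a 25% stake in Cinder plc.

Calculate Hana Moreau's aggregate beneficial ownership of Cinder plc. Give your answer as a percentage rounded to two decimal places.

Hana reaches Cinder along 3 paths.
Via Palisade → Redfern: 80% × 10% × 25% = 2%.
Via Pellion: 65% × 65% = 42.25%.
Via Palisade → Pellion: 80% × 12% × 65% = 6.24%.
Total: 2% + 42.25% + 6.24% = 50.49%.

50.49%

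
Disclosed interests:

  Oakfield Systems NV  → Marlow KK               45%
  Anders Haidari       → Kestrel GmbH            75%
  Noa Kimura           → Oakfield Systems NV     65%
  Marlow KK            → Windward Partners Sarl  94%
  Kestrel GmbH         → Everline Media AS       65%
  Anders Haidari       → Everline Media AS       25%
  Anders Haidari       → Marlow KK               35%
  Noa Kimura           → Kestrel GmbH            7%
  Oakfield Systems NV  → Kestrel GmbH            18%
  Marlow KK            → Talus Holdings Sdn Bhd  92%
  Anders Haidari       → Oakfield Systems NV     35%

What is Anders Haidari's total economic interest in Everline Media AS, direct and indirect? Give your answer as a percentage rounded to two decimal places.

Anders reaches Everline along 3 paths.
Direct stake: 25% = 25%.
Via Oakfield → Kestrel: 35% × 18% × 65% = 4.095%.
Via Kestrel: 75% × 65% = 48.75%.
Total: 25% + 4.095% + 48.75% = 77.845%.
Rounded: 77.85%.

77.85%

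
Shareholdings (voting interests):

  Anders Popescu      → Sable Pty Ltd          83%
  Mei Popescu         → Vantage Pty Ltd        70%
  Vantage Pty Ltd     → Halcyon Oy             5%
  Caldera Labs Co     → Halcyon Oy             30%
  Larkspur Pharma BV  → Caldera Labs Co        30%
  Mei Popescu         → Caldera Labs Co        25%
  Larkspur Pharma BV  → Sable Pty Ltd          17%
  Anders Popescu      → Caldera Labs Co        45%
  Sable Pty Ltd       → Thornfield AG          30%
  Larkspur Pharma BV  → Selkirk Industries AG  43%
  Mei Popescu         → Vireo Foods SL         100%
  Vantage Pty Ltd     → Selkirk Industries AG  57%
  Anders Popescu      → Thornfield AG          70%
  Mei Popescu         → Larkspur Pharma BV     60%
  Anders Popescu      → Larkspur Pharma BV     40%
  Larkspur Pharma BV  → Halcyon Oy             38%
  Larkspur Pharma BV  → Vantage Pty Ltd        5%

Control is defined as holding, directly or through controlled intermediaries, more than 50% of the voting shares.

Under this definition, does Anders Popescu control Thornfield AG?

Yes

Anders holds 83% of Sable, so Anders controls Sable.
Anders and Sable together hold 70% + 30% = 100% of Thornfield, so Anders controls Thornfield.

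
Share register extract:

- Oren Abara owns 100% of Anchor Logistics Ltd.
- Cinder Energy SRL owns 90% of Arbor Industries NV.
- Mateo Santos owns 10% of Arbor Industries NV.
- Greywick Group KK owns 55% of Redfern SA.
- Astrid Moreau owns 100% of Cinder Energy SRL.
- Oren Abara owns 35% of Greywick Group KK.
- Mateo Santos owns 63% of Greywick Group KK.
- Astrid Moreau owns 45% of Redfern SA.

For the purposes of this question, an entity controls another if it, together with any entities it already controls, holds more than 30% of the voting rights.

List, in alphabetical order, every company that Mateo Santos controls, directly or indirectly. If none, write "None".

Mateo holds 63% of Greywick, so Mateo controls Greywick.
Greywick holds 55% of Redfern, so Mateo controls Redfern.
No other company's threshold is met.

Greywick Group KK, Redfern SA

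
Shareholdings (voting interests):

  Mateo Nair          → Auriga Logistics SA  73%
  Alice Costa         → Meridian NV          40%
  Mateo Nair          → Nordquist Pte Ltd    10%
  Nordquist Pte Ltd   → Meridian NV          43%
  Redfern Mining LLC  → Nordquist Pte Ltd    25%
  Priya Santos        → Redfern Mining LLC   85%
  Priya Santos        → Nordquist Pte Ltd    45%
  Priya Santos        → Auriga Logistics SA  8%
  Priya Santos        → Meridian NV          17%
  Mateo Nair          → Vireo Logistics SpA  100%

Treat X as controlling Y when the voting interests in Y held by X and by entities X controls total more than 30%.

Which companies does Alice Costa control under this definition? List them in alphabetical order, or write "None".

Alice holds 40% of Meridian, so Alice controls Meridian.
No other company's threshold is met.

Meridian NV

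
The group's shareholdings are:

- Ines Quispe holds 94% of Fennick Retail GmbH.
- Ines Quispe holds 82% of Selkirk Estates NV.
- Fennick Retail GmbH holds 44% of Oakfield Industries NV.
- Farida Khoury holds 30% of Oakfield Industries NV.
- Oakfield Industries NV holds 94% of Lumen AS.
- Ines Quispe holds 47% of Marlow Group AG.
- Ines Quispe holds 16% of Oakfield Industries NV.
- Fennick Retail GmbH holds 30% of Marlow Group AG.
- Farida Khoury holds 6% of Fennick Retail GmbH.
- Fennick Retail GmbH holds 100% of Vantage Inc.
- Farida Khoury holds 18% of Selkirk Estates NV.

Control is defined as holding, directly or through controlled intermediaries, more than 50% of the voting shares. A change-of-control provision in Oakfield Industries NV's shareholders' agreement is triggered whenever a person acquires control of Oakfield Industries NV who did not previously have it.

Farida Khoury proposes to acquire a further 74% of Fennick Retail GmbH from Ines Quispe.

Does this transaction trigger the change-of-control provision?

Yes

The purchase adds only to Farida's holdings (Ines's stake shrinks), so Farida is the only person who could newly come to control Oakfield.
Farida's largest direct stake is 30% in Oakfield, which does not meet the threshold, so Farida controls no company.
In Oakfield, Farida's side holds only 30%, not > 50%.
So before the transaction, Farida does not control Oakfield.
After the purchase, Farida's direct stake in Fennick rises to 6% + 74% = 80%, and Ines's stake falls to 20%.
Farida holds 80% of Fennick, so Farida controls Fennick.
Fennick and Farida together hold 44% + 30% = 74% of Oakfield, so Farida controls Oakfield.
Farida did not control Oakfield before and does after, so the clause is triggered.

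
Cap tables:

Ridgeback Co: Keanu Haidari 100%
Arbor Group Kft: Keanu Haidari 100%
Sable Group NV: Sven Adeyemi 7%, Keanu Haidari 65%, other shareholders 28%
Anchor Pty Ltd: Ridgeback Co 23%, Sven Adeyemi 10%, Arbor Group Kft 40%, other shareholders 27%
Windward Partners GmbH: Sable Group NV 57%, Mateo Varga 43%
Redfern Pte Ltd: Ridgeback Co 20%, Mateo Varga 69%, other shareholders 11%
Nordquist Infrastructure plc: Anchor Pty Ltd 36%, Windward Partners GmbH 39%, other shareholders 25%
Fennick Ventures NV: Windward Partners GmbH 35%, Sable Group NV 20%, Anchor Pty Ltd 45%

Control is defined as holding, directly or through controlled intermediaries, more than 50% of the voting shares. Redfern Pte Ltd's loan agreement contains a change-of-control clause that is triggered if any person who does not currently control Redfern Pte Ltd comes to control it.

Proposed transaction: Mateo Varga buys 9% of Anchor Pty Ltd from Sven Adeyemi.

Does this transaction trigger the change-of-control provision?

The purchase adds only to Mateo's holdings (Sven's stake shrinks), so Mateo is the only person who could newly come to control Redfern.
Mateo holds 69% of Redfern, so Mateo controls Redfern.
So Mateo already controls Redfern before the transaction.
After the purchase, Mateo holds 9% of Anchor directly, and Sven's stake falls to 1%.
Mateo controlled Redfern already, so this is not a new person acquiring control; every other person's position is unchanged or reduced.
No new person acquires control, so the clause is not triggered.

No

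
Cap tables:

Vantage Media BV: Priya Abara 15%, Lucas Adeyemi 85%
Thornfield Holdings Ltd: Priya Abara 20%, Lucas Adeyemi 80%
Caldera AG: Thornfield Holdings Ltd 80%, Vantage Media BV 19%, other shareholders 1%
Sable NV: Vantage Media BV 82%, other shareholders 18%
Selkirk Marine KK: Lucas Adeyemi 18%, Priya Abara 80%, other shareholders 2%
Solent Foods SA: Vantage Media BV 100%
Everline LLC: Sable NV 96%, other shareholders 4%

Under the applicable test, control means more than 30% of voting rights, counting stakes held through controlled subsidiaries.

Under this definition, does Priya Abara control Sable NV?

Priya holds 80% of Selkirk, so Priya controls Selkirk.
Neither Priya nor any entity Priya controls holds any voting interest in Sable.
So Priya does not control Sable.

No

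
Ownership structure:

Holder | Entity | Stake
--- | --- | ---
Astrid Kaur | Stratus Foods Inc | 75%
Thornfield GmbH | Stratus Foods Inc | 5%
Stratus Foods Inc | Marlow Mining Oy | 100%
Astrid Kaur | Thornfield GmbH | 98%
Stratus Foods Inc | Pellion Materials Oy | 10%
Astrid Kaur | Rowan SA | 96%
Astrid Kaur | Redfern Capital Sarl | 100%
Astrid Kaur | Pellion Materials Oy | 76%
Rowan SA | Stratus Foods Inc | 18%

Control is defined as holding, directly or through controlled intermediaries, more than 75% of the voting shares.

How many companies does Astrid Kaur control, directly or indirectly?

6

Astrid holds 98% of Thornfield, so Astrid controls Thornfield.
Astrid holds 96% of Rowan, so Astrid controls Rowan.
Astrid and Rowan and Thornfield together hold 75% + 18% + 5% = 98% of Stratus, so Astrid controls Stratus.
Astrid and Stratus together hold 76% + 10% = 86% of Pellion, so Astrid controls Pellion.
Astrid holds 100% of Redfern, so Astrid controls Redfern.
Stratus holds 100% of Marlow, so Astrid controls Marlow.
Astrid controls 6 companies.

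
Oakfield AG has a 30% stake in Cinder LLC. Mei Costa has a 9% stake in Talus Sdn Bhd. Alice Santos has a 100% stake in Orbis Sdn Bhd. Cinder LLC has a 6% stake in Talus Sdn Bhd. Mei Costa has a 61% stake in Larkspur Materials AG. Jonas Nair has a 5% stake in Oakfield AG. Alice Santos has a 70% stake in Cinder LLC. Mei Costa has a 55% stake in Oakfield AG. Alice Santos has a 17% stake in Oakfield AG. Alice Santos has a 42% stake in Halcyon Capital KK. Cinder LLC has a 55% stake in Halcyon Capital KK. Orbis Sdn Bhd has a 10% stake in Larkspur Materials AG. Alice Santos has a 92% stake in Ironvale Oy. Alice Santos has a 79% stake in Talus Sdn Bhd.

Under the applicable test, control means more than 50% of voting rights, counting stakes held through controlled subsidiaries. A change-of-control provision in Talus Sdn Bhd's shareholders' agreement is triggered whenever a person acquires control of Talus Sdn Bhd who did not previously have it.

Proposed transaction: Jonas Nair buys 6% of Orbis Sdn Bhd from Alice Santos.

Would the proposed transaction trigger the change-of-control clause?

The purchase adds only to Jonas's holdings (Alice's stake shrinks), so Jonas is the only person who could newly come to control Talus.
Jonas's largest direct stake is 5% in Oakfield, which does not meet the threshold, so Jonas controls no company.
Neither Jonas nor any entity Jonas controls holds any voting interest in Talus.
So before the transaction, Jonas does not control Talus.
After the purchase, Jonas holds 6% of Orbis directly, and Alice's stake falls to 94%.
Jonas's side now holds 6% of Orbis, not > 50%, so Jonas still does not control Orbis.
After the transaction, neither Jonas nor any entity Jonas controls holds a voting interest in Talus, so Jonas still does not control it.
No new person acquires control, so the clause is not triggered.

No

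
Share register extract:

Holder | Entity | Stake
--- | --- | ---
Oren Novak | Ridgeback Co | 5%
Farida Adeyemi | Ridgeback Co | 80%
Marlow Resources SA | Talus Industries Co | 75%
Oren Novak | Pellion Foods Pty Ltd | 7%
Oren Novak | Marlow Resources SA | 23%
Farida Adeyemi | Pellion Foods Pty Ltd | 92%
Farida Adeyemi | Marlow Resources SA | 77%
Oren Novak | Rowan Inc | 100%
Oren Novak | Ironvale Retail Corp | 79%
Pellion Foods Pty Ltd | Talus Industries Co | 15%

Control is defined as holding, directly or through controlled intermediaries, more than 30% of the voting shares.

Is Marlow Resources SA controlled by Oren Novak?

No

Oren holds 100% of Rowan, so Oren controls Rowan.
Oren holds 79% of Ironvale, so Oren controls Ironvale.
In Marlow, Oren's side holds only 23%, not > 30%.
So Oren does not control Marlow.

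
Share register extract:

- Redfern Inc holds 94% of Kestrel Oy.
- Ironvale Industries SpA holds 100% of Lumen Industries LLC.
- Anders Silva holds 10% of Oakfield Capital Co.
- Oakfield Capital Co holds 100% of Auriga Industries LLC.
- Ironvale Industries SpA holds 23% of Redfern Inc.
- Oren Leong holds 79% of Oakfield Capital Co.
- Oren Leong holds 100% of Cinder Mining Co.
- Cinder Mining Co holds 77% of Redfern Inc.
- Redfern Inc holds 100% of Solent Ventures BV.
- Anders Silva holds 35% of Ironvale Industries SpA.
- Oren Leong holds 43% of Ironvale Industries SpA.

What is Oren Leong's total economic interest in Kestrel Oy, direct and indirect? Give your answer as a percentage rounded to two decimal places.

81.68%

Oren reaches Kestrel along 2 paths.
Via Cinder → Redfern: 100% × 77% × 94% = 72.38%.
Via Ironvale → Redfern: 43% × 23% × 94% = 9.2966%.
Total: 72.38% + 9.2966% = 81.6766%.
Rounded: 81.68%.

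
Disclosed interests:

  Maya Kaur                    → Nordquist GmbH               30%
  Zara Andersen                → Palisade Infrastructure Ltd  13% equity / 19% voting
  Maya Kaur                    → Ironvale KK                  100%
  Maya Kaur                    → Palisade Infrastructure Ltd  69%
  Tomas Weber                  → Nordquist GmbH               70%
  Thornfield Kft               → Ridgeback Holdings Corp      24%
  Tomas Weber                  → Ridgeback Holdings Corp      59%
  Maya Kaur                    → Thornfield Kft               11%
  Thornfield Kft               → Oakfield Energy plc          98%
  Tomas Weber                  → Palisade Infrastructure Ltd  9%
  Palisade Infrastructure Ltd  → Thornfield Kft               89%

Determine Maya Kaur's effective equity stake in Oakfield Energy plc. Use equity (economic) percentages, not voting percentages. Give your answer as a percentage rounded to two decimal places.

70.96%

Maya reaches Oakfield along 2 paths.
Via Thornfield: 11% × 98% = 10.78%.
Via Palisade → Thornfield: 69% × 89% × 98% = 60.1818%.
Total: 10.78% + 60.1818% = 70.9618%.
Rounded: 70.96%.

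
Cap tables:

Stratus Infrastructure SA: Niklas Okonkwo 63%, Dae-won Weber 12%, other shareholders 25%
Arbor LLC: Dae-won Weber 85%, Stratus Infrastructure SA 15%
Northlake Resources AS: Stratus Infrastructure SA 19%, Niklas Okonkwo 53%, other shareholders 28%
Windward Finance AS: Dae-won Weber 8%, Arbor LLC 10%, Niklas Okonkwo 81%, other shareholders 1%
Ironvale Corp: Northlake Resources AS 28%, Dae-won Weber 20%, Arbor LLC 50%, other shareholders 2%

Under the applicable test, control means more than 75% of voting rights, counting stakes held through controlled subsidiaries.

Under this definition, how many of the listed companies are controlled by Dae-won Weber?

1

Dae-won holds 85% of Arbor, so Dae-won controls Arbor.
No other company's threshold is met.
Dae-won controls 1 company.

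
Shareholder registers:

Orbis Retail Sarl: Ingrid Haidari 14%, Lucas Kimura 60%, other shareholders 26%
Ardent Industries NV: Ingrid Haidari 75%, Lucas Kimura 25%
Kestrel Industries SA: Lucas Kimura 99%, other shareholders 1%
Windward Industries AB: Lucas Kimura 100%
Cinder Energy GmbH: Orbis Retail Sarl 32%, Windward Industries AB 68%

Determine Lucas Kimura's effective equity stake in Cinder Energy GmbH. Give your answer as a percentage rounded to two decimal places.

87.20%

Lucas reaches Cinder along 2 paths.
Via Orbis: 60% × 32% = 19.2%.
Via Windward: 100% × 68% = 68%.
Total: 19.2% + 68% = 87.2%.
Rounded: 87.20%.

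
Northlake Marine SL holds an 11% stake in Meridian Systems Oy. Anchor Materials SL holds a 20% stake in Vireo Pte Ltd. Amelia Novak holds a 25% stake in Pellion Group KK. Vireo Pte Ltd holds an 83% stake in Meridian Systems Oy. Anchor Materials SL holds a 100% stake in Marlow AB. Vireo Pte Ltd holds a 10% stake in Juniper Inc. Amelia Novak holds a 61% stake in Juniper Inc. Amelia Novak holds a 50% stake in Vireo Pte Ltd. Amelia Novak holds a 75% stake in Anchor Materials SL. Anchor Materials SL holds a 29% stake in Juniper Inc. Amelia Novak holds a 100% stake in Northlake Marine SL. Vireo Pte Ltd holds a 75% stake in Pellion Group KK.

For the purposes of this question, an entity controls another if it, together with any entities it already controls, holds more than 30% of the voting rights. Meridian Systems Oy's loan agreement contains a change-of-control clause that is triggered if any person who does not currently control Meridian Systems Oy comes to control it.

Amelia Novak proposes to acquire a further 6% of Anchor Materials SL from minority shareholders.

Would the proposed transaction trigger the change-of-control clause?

The purchase changes only Amelia's holdings, so Amelia is the only person who could newly come to control Meridian.
Amelia holds 75% of Anchor, so Amelia controls Anchor.
Anchor and Amelia together hold 20% + 50% = 70% of Vireo, so Amelia controls Vireo.
Amelia holds 100% of Northlake, so Amelia controls Northlake.
Vireo and Northlake together hold 83% + 11% = 94% of Meridian, so Amelia controls Meridian.
So Amelia already controls Meridian before the transaction.
After the purchase, Amelia's direct stake in Anchor rises to 75% + 6% = 81%.
Amelia controlled Meridian already, so this is not a new person acquiring control; every other person's position is unchanged or reduced.
No new person acquires control, so the clause is not triggered.

No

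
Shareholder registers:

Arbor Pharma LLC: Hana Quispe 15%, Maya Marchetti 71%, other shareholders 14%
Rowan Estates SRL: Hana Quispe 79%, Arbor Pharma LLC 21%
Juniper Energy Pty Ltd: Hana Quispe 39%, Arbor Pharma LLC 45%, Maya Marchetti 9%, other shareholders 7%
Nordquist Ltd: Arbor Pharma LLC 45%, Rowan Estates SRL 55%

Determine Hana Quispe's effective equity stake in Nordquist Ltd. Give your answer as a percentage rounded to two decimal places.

51.93%

Hana reaches Nordquist along 3 paths.
Via Arbor: 15% × 45% = 6.75%.
Via Rowan: 79% × 55% = 43.45%.
Via Arbor → Rowan: 15% × 21% × 55% = 1.7325%.
Total: 6.75% + 43.45% + 1.7325% = 51.9325%.
Rounded: 51.93%.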